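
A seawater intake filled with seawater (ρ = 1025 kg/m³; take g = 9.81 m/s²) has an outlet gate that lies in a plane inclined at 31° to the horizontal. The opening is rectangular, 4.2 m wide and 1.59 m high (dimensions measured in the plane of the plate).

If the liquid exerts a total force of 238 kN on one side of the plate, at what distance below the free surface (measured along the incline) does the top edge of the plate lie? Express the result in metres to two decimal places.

γ = ρg = 1025 × 9.81 / 1000 = 10.05525 kN/m³.
A = 4.2 × 1.59 = 6.678 m².
From F = γ·h_c·A, the centroid depth is h_c = 238/(10.05525 × 6.678) = 3.54436 m.
Let θ = 31° be the plate's angle to the horizontal; measure y along the incline from where the plane meets the free surface. Vertical depth h = y·sinθ with sinθ = 0.515038.
Along the incline, y_c = h_c/sinθ = 3.54436/0.515038 = 6.88174 m.
The centroid lies 1.59/2 = 0.795 m below the top edge, so the top edge sits at y_top = 6.88174 − 0.795 = 6.08674 m along the incline.

y_top ≈ 6.09 m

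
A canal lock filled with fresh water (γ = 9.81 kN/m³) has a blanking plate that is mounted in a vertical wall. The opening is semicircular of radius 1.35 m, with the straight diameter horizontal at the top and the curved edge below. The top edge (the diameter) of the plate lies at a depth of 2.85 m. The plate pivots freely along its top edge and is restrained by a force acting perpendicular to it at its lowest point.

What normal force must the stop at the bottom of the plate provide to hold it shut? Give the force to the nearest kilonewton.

γ = 9.81 kN/m³.
The centroid of a semicircle lies 4r/(3π) = 0.572958 m from the diameter, here below the top edge, so the centroid depth is h_c = 2.85 + 0.572958 = 3.42296 m.
A = πr²/2 = π × 1.35²/2 = 2.86278 m².
Resultant F = γ·h_c·A = 9.81 × 3.42296 × 2.86278 = 96.13 kN.
I_c = (π/8 − 8/(9π))·r⁴ = 0.109757 × 1.35⁴ = 0.364559 m⁴.
Centre of pressure: y_p = y_c + I_c/(y_c·A) = 3.42296 + 0.364559/(3.42296 × 2.86278) = 3.42296 + 0.037203 = 3.46016 m along the plane.
The resultant acts 0.572958 + 0.037203 = 0.610161 m (along the plate) below the hinge at the top edge, so the moment about the hinge is M = F × 0.610161 = 96.13 × 0.610161 = 58.6548 kN·m.
A normal force at the bottom, 1.35 m from the hinge, must supply this moment: P = 58.6548/1.35 = 43.448 kN.

P ≈ 43 kN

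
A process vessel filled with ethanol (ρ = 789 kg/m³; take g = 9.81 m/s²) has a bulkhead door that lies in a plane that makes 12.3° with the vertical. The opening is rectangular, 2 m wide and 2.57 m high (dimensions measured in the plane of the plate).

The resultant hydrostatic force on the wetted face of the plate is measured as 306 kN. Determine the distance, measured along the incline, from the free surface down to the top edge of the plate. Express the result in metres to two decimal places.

y_top ≈ 6.59 m

γ = ρg = 789 × 9.81 / 1000 = 7.74009 kN/m³.
A = 2 × 2.57 = 5.14 m².
From F = γ·h_c·A, the centroid depth is h_c = 306/(7.74009 × 5.14) = 7.69152 m.
The plate makes 12.3° with the vertical, i.e. θ = 90° − 12.3° = 77.7° to the horizontal. Measuring y along the incline from the free-surface line, vertical depth h = y·sinθ with sinθ = 0.977046.
Along the incline, y_c = h_c/sinθ = 7.69152/0.977046 = 7.87222 m.
The centroid lies 2.57/2 = 1.285 m below the top edge, so the top edge sits at y_top = 7.87222 − 1.285 = 6.58722 m along the incline.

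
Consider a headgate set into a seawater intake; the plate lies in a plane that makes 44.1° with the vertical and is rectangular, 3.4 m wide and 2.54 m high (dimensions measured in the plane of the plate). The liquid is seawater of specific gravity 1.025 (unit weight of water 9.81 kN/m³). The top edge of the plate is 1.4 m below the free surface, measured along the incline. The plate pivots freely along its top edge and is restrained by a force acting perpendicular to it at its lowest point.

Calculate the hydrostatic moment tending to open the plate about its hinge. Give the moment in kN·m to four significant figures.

M ≈ 245.0 kN·m

γ = 1.025 × 9.81 = 10.05525 kN/m³.
The plate makes 44.1° with the vertical, i.e. θ = 90° − 44.1° = 45.9° to the horizontal. Measuring y along the incline from the free-surface line, vertical depth h = y·sinθ with sinθ = 0.718126.
The centroid lies 2.54/2 = 1.27 m below the top edge, so y_c = 1.4 + 1.27 = 2.67 m and h_c = 2.67 × 0.718126 = 1.9174 m.
A = 3.4 × 2.54 = 8.636 m².
Resultant F = γ·h_c·A = 10.05525 × 1.9174 × 8.636 = 166.502 kN.
I_c = b·h³/12 = 3.4 × 2.54³/12 = 4.643 m⁴.
Centre of pressure: y_p = y_c + I_c/(y_c·A) = 2.67 + 4.643/(2.67 × 8.636) = 2.67 + 0.201361 = 2.87136 m along the plane.
The resultant acts 1.27 + 0.201361 = 1.47136 m (along the plate) below the hinge at the top edge, so the moment about the hinge is M = F × 1.47136 = 166.502 × 1.47136 = 244.984 kN·m.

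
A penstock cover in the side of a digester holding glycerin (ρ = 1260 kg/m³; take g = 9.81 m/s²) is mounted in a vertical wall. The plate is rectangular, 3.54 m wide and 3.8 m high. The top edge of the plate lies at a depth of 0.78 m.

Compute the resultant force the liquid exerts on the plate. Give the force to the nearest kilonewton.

γ = ρg = 1260 × 9.81 / 1000 = 12.3606 kN/m³.
The centroid lies 3.8/2 = 1.9 m below the top edge, so the centroid depth is h_c = 0.78 + 1.9 = 2.68 m.
A = 3.54 × 3.8 = 13.452 m².
Resultant F = γ·h_c·A = 12.3606 × 2.68 × 13.452 = 445.616 kN.

F ≈ 446 kN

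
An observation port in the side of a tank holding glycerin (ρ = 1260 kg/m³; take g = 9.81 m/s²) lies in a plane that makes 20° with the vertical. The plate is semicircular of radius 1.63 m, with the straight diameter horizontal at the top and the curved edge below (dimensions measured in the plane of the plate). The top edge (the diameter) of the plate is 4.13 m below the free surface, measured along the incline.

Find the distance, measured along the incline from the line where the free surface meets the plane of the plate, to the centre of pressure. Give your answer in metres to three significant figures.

y_p = 4.86 m

γ = ρg = 1260 × 9.81 / 1000 = 12.3606 kN/m³.
The plate makes 20° with the vertical, i.e. θ = 90° − 20° = 70° to the horizontal. Measuring y along the incline from the free-surface line, vertical depth h = y·sinθ with sinθ = 0.939693.
The centroid of a semicircle lies 4r/(3π) = 0.691793 m from the diameter, here below the top edge, so y_c = 4.13 + 0.691793 = 4.82179 m and h_c = 4.82179 × 0.939693 = 4.531 m.
A = πr²/2 = π × 1.63²/2 = 4.17345 m².
Resultant F = γ·h_c·A = 12.3606 × 4.531 × 4.17345 = 233.738 kN.
I_c = (π/8 − 8/(9π))·r⁴ = 0.109757 × 1.63⁴ = 0.774788 m⁴.
Centre of pressure: y_p = y_c + I_c/(y_c·A) = 4.82179 + 0.774788/(4.82179 × 4.17345) = 4.82179 + 0.0385017 = 4.86029 m along the plane.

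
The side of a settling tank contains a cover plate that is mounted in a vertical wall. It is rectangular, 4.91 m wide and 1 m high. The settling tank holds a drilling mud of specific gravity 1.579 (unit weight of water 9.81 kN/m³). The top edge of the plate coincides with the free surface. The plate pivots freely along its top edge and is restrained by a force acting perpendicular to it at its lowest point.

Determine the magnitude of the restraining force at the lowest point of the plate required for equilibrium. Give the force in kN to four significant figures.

P ≈ 25.35 kN

γ = 1.579 × 9.81 = 15.48999 kN/m³.
The centroid lies 1/2 = 0.5 m below the top edge, so the centroid depth is h_c = 0.5 m.
A = 4.91 × 1 = 4.91 m².
Resultant F = γ·h_c·A = 15.48999 × 0.5 × 4.91 = 38.0279 kN.
I_c = b·h³/12 = 4.91 × 1³/12 = 0.409167 m⁴.
Centre of pressure: y_p = y_c + I_c/(y_c·A) = 0.5 + 0.409167/(0.5 × 4.91) = 0.5 + 0.166667 = 0.666667 m along the plane.
The resultant acts 0.5 + 0.166667 = 0.666667 m (along the plate) below the hinge at the top edge, so the moment about the hinge is M = F × 0.666667 = 38.0279 × 0.666667 = 25.3519 kN·m.
A normal force at the bottom, 1 m from the hinge, must supply this moment: P = 25.3519/1 = 25.3519 kN.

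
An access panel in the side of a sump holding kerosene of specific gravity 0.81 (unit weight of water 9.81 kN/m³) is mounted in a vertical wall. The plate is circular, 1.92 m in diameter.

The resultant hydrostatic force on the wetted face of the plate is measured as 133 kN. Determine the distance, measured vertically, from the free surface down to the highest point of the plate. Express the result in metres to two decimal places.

d_top ≈ 4.82 m

γ = 0.81 × 9.81 = 7.9461 kN/m³.
A = π(0.96)² = 2.89529 m².
From F = γ·h_c·A, the centroid depth is h_c = 133/(7.9461 × 2.89529) = 5.78103 m.
The centroid is at the centre, 0.96 m below the top of the plate, so the highest point sits at h_top = 5.78103 − 0.96 = 4.82103 m below the surface.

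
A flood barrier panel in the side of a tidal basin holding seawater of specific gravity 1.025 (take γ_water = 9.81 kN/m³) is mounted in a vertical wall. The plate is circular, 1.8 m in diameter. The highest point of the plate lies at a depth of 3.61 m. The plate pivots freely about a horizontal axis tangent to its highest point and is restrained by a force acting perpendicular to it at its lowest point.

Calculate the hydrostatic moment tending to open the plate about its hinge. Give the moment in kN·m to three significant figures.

M ≈ 109 kN·m

γ = 1.025 × 9.81 = 10.05525 kN/m³.
The centroid is at the centre, 0.9 m below the top of the plate, so the centroid depth is h_c = 3.61 + 0.9 = 4.51 m.
A = π(0.9)² = 2.54469 m².
Resultant F = γ·h_c·A = 10.05525 × 4.51 × 2.54469 = 115.4 kN.
I_c = πr⁴/4 = π × 0.9⁴/4 = 0.5153 m⁴.
Centre of pressure: y_p = y_c + I_c/(y_c·A) = 4.51 + 0.5153/(4.51 × 2.54469) = 4.51 + 0.0449002 = 4.5549 m along the plane.
The resultant acts 0.9 + 0.0449002 = 0.9449 m (along the plate) below the hinge at the top edge, so the moment about the hinge is M = F × 0.9449 = 115.4 × 0.9449 = 109.041 kN·m.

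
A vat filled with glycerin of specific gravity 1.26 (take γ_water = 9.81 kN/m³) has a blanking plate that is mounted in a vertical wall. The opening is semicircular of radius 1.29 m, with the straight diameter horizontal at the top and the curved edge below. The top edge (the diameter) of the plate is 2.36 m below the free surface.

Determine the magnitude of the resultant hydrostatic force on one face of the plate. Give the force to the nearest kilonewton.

γ = 1.26 × 9.81 = 12.3606 kN/m³.
The centroid of a semicircle lies 4r/(3π) = 0.547493 m from the diameter, here below the top edge, so the centroid depth is h_c = 2.36 + 0.547493 = 2.90749 m.
A = πr²/2 = π × 1.29²/2 = 2.61396 m².
Resultant F = γ·h_c·A = 12.3606 × 2.90749 × 2.61396 = 93.9413 kN.

F ≈ 94 kN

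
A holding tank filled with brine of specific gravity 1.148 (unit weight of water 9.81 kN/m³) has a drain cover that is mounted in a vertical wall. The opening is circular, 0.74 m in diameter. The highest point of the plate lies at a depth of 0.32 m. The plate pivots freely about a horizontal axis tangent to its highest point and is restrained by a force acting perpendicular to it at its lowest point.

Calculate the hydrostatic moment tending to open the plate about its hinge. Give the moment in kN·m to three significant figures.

γ = 1.148 × 9.81 = 11.26188 kN/m³.
The centroid is at the centre, 0.37 m below the top of the plate, so the centroid depth is h_c = 0.32 + 0.37 = 0.69 m.
A = π(0.37)² = 0.430084 m².
Resultant F = γ·h_c·A = 11.26188 × 0.69 × 0.430084 = 3.34205 kN.
I_c = πr⁴/4 = π × 0.37⁴/4 = 0.0147196 m⁴.
Centre of pressure: y_p = y_c + I_c/(y_c·A) = 0.69 + 0.0147196/(0.69 × 0.430084) = 0.69 + 0.0496014 = 0.739601 m along the plane.
The resultant acts 0.37 + 0.0496014 = 0.419601 m (along the plate) below the hinge at the top edge, so the moment about the hinge is M = F × 0.419601 = 3.34205 × 0.419601 = 1.40233 kN·m.

M ≈ 1.40 kN·m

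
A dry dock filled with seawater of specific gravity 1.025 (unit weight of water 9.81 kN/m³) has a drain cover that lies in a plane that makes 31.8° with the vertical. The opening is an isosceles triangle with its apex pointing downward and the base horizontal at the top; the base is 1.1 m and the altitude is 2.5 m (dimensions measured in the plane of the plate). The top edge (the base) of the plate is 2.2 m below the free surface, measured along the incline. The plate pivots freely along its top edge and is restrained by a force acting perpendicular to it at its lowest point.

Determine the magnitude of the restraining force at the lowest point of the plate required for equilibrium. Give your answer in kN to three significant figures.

γ = 1.025 × 9.81 = 10.05525 kN/m³.
The plate makes 31.8° with the vertical, i.e. θ = 90° − 31.8° = 58.2° to the horizontal. Measuring y along the incline from the free-surface line, vertical depth h = y·sinθ with sinθ = 0.849893.
With the apex down, the centroid sits h/3 = 2.5/3 = 0.833333 m below the base (the top edge), so y_c = 2.2 + 0.833333 = 3.03333 m and h_c = 3.03333 × 0.849893 = 2.57801 m.
A = ½ × 1.1 × 2.5 = 1.375 m².
Resultant F = γ·h_c·A = 10.05525 × 2.57801 × 1.375 = 35.6435 kN.
I_c = b·h³/36 = 1.1 × 2.5³/36 = 0.477431 m⁴.
Centre of pressure: y_p = y_c + I_c/(y_c·A) = 3.03333 + 0.477431/(3.03333 × 1.375) = 3.03333 + 0.114469 = 3.1478 m along the plane.
The resultant acts 0.833333 + 0.114469 = 0.947802 m (along the plate) below the hinge at the top edge, so the moment about the hinge is M = F × 0.947802 = 35.6435 × 0.947802 = 33.783 kN·m.
A normal force at the bottom, 2.5 m from the hinge, must supply this moment: P = 33.783/2.5 = 13.5132 kN.

P ≈ 13.5 kN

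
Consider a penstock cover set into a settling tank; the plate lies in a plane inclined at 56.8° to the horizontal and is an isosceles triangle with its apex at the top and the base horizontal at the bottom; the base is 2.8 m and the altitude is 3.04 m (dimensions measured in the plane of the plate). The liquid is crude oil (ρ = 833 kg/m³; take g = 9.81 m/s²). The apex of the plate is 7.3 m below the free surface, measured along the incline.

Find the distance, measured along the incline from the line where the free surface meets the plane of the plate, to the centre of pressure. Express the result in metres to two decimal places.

y_p = 9.38 m

γ = ρg = 833 × 9.81 / 1000 = 8.17173 kN/m³.
Let θ = 56.8° be the plate's angle to the horizontal; measure y along the incline from where the plane meets the free surface. Vertical depth h = y·sinθ with sinθ = 0.836764.
With the apex up, the centroid sits 2h/3 = 2 × 3.04/3 = 2.02667 m below the apex, so y_c = 7.3 + 2.02667 = 9.32667 m and h_c = 9.32667 × 0.836764 = 7.80422 m.
A = ½ × 2.8 × 3.04 = 4.256 m².
Resultant F = γ·h_c·A = 8.17173 × 7.80422 × 4.256 = 271.422 kN.
I_c = b·h³/36 = 2.8 × 3.04³/36 = 2.18512 m⁴.
Centre of pressure: y_p = y_c + I_c/(y_c·A) = 9.32667 + 2.18512/(9.32667 × 4.256) = 9.32667 + 0.0550487 = 9.38172 m along the plane.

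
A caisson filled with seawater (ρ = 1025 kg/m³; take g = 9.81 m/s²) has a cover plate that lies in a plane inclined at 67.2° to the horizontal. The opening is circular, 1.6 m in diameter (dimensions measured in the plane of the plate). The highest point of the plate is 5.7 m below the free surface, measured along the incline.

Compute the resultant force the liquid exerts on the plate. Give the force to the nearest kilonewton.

γ = ρg = 1025 × 9.81 / 1000 = 10.05525 kN/m³.
Let θ = 67.2° be the plate's angle to the horizontal; measure y along the incline from where the plane meets the free surface. Vertical depth h = y·sinθ with sinθ = 0.921863.
The centroid is at the centre, 0.8 m below the top of the plate, so y_c = 5.7 + 0.8 = 6.5 m and h_c = 6.5 × 0.921863 = 5.99211 m.
A = π(0.8)² = 2.01062 m².
Resultant F = γ·h_c·A = 10.05525 × 5.99211 × 2.01062 = 121.144 kN.

F ≈ 121 kN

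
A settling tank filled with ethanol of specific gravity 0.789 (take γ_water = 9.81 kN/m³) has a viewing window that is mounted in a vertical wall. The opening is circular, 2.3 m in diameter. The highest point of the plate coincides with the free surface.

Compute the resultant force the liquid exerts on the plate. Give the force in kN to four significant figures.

γ = 0.789 × 9.81 = 7.74009 kN/m³.
The centroid is at the centre, 1.15 m below the top of the plate, so the centroid depth is h_c = 1.15 m.
A = π(1.15)² = 4.15476 m².
Resultant F = γ·h_c·A = 7.74009 × 1.15 × 4.15476 = 36.9819 kN.

F ≈ 36.98 kN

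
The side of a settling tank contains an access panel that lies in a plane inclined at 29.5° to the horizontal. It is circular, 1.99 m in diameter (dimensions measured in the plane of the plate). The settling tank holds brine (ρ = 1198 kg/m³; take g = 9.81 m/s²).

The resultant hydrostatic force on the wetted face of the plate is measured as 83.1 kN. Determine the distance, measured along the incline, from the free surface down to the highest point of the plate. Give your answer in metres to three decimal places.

γ = ρg = 1198 × 9.81 / 1000 = 11.75238 kN/m³.
A = π(0.995)² = 3.11026 m².
From F = γ·h_c·A, the centroid depth is h_c = 83.1/(11.75238 × 3.11026) = 2.27341 m.
Let θ = 29.5° be the plate's angle to the horizontal; measure y along the incline from where the plane meets the free surface. Vertical depth h = y·sinθ with sinθ = 0.492424.
Along the incline, y_c = h_c/sinθ = 2.27341/0.492424 = 4.61677 m.
The centroid is at the centre, 0.995 m below the top of the plate, so the highest point sits at y_top = 4.61677 − 0.995 = 3.62177 m along the incline.

y_top ≈ 3.622 m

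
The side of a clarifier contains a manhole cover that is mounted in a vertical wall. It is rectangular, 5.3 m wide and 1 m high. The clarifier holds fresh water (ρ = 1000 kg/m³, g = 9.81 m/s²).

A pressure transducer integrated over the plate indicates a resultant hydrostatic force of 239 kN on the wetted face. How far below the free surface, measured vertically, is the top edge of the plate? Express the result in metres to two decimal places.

d_top ≈ 4.10 m

γ = ρg = 1000 × 9.81 = 9810 N/m³ = 9.81 kN/m³.
A = 5.3 × 1 = 5.3 m².
From F = γ·h_c·A, the centroid depth is h_c = 239/(9.81 × 5.3) = 4.59677 m.
The centroid lies 1/2 = 0.5 m below the top edge, so the top edge sits at h_top = 4.59677 − 0.5 = 4.09677 m below the surface.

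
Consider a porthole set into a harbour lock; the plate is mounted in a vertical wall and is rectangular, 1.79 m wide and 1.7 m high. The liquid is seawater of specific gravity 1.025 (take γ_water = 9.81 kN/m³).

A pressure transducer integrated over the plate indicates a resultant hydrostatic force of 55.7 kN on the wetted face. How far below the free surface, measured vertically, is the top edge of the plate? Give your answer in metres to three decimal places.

d_top ≈ 0.970 m

γ = 1.025 × 9.81 = 10.05525 kN/m³.
A = 1.79 × 1.7 = 3.043 m².
From F = γ·h_c·A, the centroid depth is h_c = 55.7/(10.05525 × 3.043) = 1.82037 m.
The centroid lies 1.7/2 = 0.85 m below the top edge, so the top edge sits at h_top = 1.82037 − 0.85 = 0.97037 m below the surface.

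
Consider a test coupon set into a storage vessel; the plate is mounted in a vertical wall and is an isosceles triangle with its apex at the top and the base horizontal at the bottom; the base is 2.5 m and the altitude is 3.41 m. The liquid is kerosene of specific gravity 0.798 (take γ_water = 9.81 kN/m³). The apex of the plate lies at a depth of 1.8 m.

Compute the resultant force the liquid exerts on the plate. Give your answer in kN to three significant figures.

γ = 0.798 × 9.81 = 7.82838 kN/m³.
With the apex up, the centroid sits 2h/3 = 2 × 3.41/3 = 2.27333 m below the apex, so the centroid depth is h_c = 1.8 + 2.27333 = 4.07333 m.
A = ½ × 2.5 × 3.41 = 4.2625 m².
Resultant F = γ·h_c·A = 7.82838 × 4.07333 × 4.2625 = 135.921 kN.

F ≈ 136 kN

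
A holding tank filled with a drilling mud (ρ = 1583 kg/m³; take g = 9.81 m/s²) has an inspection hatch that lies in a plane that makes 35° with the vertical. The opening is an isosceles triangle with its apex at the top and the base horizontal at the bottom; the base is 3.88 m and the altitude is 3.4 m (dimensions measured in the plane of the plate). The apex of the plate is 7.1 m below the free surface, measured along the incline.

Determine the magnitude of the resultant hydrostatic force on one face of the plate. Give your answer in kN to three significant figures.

F ≈ 786 kN

γ = ρg = 1583 × 9.81 / 1000 = 15.52923 kN/m³.
The plate makes 35° with the vertical, i.e. θ = 90° − 35° = 55° to the horizontal. Measuring y along the incline from the free-surface line, vertical depth h = y·sinθ with sinθ = 0.819152.
With the apex up, the centroid sits 2h/3 = 2 × 3.4/3 = 2.26667 m below the apex, so y_c = 7.1 + 2.26667 = 9.36667 m and h_c = 9.36667 × 0.819152 = 7.67273 m.
A = ½ × 3.88 × 3.4 = 6.596 m².
Resultant F = γ·h_c·A = 15.52923 × 7.67273 × 6.596 = 785.924 kN.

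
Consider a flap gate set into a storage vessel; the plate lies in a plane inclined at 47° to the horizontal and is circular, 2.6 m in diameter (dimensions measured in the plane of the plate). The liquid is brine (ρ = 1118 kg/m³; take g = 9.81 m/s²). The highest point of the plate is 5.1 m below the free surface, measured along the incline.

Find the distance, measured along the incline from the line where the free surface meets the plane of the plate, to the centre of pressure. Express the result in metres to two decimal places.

γ = ρg = 1118 × 9.81 / 1000 = 10.96758 kN/m³.
Let θ = 47° be the plate's angle to the horizontal; measure y along the incline from where the plane meets the free surface. Vertical depth h = y·sinθ with sinθ = 0.731354.
The centroid is at the centre, 1.3 m below the top of the plate, so y_c = 5.1 + 1.3 = 6.4 m and h_c = 6.4 × 0.731354 = 4.68067 m.
A = π(1.3)² = 5.30929 m².
Resultant F = γ·h_c·A = 10.96758 × 4.68067 × 5.30929 = 272.556 kN.
I_c = πr⁴/4 = π × 1.3⁴/4 = 2.24318 m⁴.
Centre of pressure: y_p = y_c + I_c/(y_c·A) = 6.4 + 2.24318/(6.4 × 5.30929) = 6.4 + 0.0660158 = 6.46602 m along the plane.

y_p = 6.47 m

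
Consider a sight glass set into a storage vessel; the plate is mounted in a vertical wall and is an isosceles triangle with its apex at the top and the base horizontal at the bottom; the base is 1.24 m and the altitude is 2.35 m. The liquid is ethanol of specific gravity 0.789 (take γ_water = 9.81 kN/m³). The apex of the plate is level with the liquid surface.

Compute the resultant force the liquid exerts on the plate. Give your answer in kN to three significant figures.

F ≈ 17.7 kN

γ = 0.789 × 9.81 = 7.74009 kN/m³.
With the apex up, the centroid sits 2h/3 = 2 × 2.35/3 = 1.56667 m below the apex, so the centroid depth is h_c = 1.56667 m.
A = ½ × 1.24 × 2.35 = 1.457 m².
Resultant F = γ·h_c·A = 7.74009 × 1.56667 × 1.457 = 17.6678 kN.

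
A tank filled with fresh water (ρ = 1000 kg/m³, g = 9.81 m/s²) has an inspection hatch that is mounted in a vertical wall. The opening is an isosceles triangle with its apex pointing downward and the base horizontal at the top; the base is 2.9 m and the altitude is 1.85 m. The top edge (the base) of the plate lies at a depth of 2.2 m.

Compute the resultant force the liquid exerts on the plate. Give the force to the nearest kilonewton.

γ = ρg = 1000 × 9.81 = 9810 N/m³ = 9.81 kN/m³.
With the apex down, the centroid sits h/3 = 1.85/3 = 0.616667 m below the base (the top edge), so the centroid depth is h_c = 2.2 + 0.616667 = 2.81667 m.
A = ½ × 2.9 × 1.85 = 2.6825 m².
Resultant F = γ·h_c·A = 9.81 × 2.81667 × 2.6825 = 74.1216 kN.

F ≈ 74 kN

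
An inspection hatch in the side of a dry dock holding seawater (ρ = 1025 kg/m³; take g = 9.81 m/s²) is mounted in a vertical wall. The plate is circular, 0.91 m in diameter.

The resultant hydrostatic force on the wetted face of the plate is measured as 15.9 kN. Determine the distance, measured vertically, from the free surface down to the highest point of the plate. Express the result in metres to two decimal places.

γ = ρg = 1025 × 9.81 / 1000 = 10.05525 kN/m³.
A = π(0.455)² = 0.650388 m².
From F = γ·h_c·A, the centroid depth is h_c = 15.9/(10.05525 × 0.650388) = 2.43126 m.
The centroid is at the centre, 0.455 m below the top of the plate, so the highest point sits at h_top = 2.43126 − 0.455 = 1.97626 m below the surface.

d_top ≈ 1.98 m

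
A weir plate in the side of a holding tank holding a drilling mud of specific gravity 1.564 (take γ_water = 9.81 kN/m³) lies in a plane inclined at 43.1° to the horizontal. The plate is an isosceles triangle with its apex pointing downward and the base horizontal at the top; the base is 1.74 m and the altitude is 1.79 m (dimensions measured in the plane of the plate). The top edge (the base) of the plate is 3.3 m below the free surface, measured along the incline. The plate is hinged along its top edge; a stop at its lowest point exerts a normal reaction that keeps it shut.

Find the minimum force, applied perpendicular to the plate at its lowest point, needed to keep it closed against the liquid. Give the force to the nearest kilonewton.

P ≈ 23 kN

γ = 1.564 × 9.81 = 15.34284 kN/m³.
Let θ = 43.1° be the plate's angle to the horizontal; measure y along the incline from where the plane meets the free surface. Vertical depth h = y·sinθ with sinθ = 0.683274.
With the apex down, the centroid sits h/3 = 1.79/3 = 0.596667 m below the base (the top edge), so y_c = 3.3 + 0.596667 = 3.89667 m and h_c = 3.89667 × 0.683274 = 2.66249 m.
A = ½ × 1.74 × 1.79 = 1.5573 m².
Resultant F = γ·h_c·A = 15.34284 × 2.66249 × 1.5573 = 63.616 kN.
I_c = b·h³/36 = 1.74 × 1.79³/36 = 0.277208 m⁴.
Centre of pressure: y_p = y_c + I_c/(y_c·A) = 3.89667 + 0.277208/(3.89667 × 1.5573) = 3.89667 + 0.0456814 = 3.94235 m along the plane.
The resultant acts 0.596667 + 0.0456814 = 0.642348 m (along the plate) below the hinge at the top edge, so the moment about the hinge is M = F × 0.642348 = 63.616 × 0.642348 = 40.8636 kN·m.
A normal force at the bottom, 1.79 m from the hinge, must supply this moment: P = 40.8636/1.79 = 22.8288 kN.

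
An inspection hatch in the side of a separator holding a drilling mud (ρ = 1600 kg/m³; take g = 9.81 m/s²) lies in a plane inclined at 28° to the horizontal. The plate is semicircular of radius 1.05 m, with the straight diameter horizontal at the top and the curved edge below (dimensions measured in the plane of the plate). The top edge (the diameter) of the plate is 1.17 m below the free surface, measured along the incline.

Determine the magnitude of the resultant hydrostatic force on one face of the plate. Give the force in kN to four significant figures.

F ≈ 20.62 kN

γ = ρg = 1600 × 9.81 / 1000 = 15.696 kN/m³.
Let θ = 28° be the plate's angle to the horizontal; measure y along the incline from where the plane meets the free surface. Vertical depth h = y·sinθ with sinθ = 0.469472.
The centroid of a semicircle lies 4r/(3π) = 0.445634 m from the diameter, here below the top edge, so y_c = 1.17 + 0.445634 = 1.61563 m and h_c = 1.61563 × 0.469472 = 0.758493 m.
A = πr²/2 = π × 1.05²/2 = 1.7318 m².
Resultant F = γ·h_c·A = 15.696 × 0.758493 × 1.7318 = 20.6176 kN.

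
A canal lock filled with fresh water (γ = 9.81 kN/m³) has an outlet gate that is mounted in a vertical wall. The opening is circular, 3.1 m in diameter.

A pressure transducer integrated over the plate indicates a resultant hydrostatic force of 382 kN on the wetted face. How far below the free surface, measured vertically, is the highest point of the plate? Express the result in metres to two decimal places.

γ = 9.81 kN/m³.
A = π(1.55)² = 7.54768 m².
From F = γ·h_c·A, the centroid depth is h_c = 382/(9.81 × 7.54768) = 5.15918 m.
The centroid is at the centre, 1.55 m below the top of the plate, so the highest point sits at h_top = 5.15918 − 1.55 = 3.60918 m below the surface.

d_top ≈ 3.61 m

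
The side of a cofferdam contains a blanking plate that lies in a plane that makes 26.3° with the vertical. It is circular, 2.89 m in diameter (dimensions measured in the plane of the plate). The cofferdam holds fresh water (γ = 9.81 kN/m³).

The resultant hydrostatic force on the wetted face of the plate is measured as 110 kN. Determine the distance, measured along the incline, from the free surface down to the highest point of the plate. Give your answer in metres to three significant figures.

y_top ≈ 0.462 m

γ = 9.81 kN/m³.
A = π(1.445)² = 6.55972 m².
From F = γ·h_c·A, the centroid depth is h_c = 110/(9.81 × 6.55972) = 1.70938 m.
The plate makes 26.3° with the vertical, i.e. θ = 90° − 26.3° = 63.7° to the horizontal. Measuring y along the incline from the free-surface line, vertical depth h = y·sinθ with sinθ = 0.896486.
Along the incline, y_c = h_c/sinθ = 1.70938/0.896486 = 1.90676 m.
The centroid is at the centre, 1.445 m below the top of the plate, so the highest point sits at y_top = 1.90676 − 1.445 = 0.46176 m along the incline.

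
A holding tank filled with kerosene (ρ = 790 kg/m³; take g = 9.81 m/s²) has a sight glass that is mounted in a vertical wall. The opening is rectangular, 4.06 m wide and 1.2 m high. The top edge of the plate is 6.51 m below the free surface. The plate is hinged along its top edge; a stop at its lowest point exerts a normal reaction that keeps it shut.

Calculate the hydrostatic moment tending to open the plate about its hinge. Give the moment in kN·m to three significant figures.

M ≈ 166 kN·m

γ = ρg = 790 × 9.81 / 1000 = 7.7499 kN/m³.
The centroid lies 1.2/2 = 0.6 m below the top edge, so the centroid depth is h_c = 6.51 + 0.6 = 7.11 m.
A = 4.06 × 1.2 = 4.872 m².
Resultant F = γ·h_c·A = 7.7499 × 7.11 × 4.872 = 268.456 kN.
I_c = b·h³/12 = 4.06 × 1.2³/12 = 0.58464 m⁴.
Centre of pressure: y_p = y_c + I_c/(y_c·A) = 7.11 + 0.58464/(7.11 × 4.872) = 7.11 + 0.0168776 = 7.12688 m along the plane.
The resultant acts 0.6 + 0.0168776 = 0.616878 m (along the plate) below the hinge at the top edge, so the moment about the hinge is M = F × 0.616878 = 268.456 × 0.616878 = 165.605 kN·m.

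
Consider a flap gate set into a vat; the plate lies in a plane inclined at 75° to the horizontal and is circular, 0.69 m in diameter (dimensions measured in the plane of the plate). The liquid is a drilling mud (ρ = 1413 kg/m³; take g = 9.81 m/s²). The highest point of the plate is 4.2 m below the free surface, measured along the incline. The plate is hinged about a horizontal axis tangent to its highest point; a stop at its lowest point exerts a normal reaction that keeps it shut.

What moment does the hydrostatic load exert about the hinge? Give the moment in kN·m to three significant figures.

γ = ρg = 1413 × 9.81 / 1000 = 13.86153 kN/m³.
Let θ = 75° be the plate's angle to the horizontal; measure y along the incline from where the plane meets the free surface. Vertical depth h = y·sinθ with sinθ = 0.965926.
The centroid is at the centre, 0.345 m below the top of the plate, so y_c = 4.2 + 0.345 = 4.545 m and h_c = 4.545 × 0.965926 = 4.39013 m.
A = π(0.345)² = 0.373928 m².
Resultant F = γ·h_c·A = 13.86153 × 4.39013 × 0.373928 = 22.755 kN.
I_c = πr⁴/4 = π × 0.345⁴/4 = 0.0111267 m⁴.
Centre of pressure: y_p = y_c + I_c/(y_c·A) = 4.545 + 0.0111267/(4.545 × 0.373928) = 4.545 + 0.00654703 = 4.55155 m along the plane.
The resultant acts 0.345 + 0.00654703 = 0.351547 m (along the plate) below the hinge at the top edge, so the moment about the hinge is M = F × 0.351547 = 22.755 × 0.351547 = 7.99945 kN·m.

M ≈ 8.00 kN·m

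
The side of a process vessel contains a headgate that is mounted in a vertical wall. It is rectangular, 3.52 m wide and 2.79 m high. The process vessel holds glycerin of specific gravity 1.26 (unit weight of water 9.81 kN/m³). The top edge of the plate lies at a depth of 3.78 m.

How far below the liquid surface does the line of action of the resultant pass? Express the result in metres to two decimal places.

γ = 1.26 × 9.81 = 12.3606 kN/m³.
The centroid lies 2.79/2 = 1.395 m below the top edge, so the centroid depth is h_c = 3.78 + 1.395 = 5.175 m.
A = 3.52 × 2.79 = 9.8208 m².
Resultant F = γ·h_c·A = 12.3606 × 5.175 × 9.8208 = 628.198 kN.
I_c = b·h³/12 = 3.52 × 2.79³/12 = 6.37051 m⁴.
Centre of pressure: y_p = y_c + I_c/(y_c·A) = 5.175 + 6.37051/(5.175 × 9.8208) = 5.175 + 0.125348 = 5.30035 m along the plane.

h_p = 5.30 m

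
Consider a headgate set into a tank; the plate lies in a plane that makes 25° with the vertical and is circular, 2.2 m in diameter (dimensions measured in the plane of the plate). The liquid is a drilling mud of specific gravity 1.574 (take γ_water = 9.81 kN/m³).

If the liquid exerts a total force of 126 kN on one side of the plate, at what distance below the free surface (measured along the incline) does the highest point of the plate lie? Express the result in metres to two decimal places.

γ = 1.574 × 9.81 = 15.44094 kN/m³.
A = π(1.1)² = 3.80133 m².
From F = γ·h_c·A, the centroid depth is h_c = 126/(15.44094 × 3.80133) = 2.14665 m.
The plate makes 25° with the vertical, i.e. θ = 90° − 25° = 65° to the horizontal. Measuring y along the incline from the free-surface line, vertical depth h = y·sinθ with sinθ = 0.906308.
Along the incline, y_c = h_c/sinθ = 2.14665/0.906308 = 2.36857 m.
The centroid is at the centre, 1.1 m below the top of the plate, so the highest point sits at y_top = 2.36857 − 1.1 = 1.26857 m along the incline.

y_top ≈ 1.27 m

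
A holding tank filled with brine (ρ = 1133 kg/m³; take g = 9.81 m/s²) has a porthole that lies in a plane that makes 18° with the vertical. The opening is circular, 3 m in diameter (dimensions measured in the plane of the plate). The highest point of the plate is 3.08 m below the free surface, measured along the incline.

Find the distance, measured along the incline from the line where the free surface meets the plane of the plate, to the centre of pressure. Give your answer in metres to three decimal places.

γ = ρg = 1133 × 9.81 / 1000 = 11.11473 kN/m³.
The plate makes 18° with the vertical, i.e. θ = 90° − 18° = 72° to the horizontal. Measuring y along the incline from the free-surface line, vertical depth h = y·sinθ with sinθ = 0.951057.
The centroid is at the centre, 1.5 m below the top of the plate, so y_c = 3.08 + 1.5 = 4.58 m and h_c = 4.58 × 0.951057 = 4.35584 m.
A = π(1.5)² = 7.06858 m².
Resultant F = γ·h_c·A = 11.11473 × 4.35584 × 7.06858 = 342.218 kN.
I_c = πr⁴/4 = π × 1.5⁴/4 = 3.97608 m⁴.
Centre of pressure: y_p = y_c + I_c/(y_c·A) = 4.58 + 3.97608/(4.58 × 7.06858) = 4.58 + 0.122817 = 4.70282 m along the plane.

y_p = 4.703 m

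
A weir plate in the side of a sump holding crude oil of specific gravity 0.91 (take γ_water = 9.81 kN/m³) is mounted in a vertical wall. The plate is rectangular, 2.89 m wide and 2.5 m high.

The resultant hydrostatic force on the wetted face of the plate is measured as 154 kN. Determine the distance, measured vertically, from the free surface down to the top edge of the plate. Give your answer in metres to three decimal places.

d_top ≈ 1.138 m

γ = 0.91 × 9.81 = 8.9271 kN/m³.
A = 2.89 × 2.5 = 7.225 m².
From F = γ·h_c·A, the centroid depth is h_c = 154/(8.9271 × 7.225) = 2.38766 m.
The centroid lies 2.5/2 = 1.25 m below the top edge, so the top edge sits at h_top = 2.38766 − 1.25 = 1.13766 m below the surface.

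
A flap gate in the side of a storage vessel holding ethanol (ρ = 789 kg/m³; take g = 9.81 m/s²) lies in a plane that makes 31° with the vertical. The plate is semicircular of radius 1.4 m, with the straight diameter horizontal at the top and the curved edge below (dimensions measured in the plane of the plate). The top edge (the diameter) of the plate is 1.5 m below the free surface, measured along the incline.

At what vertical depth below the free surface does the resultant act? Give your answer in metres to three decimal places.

γ = ρg = 789 × 9.81 / 1000 = 7.74009 kN/m³.
The plate makes 31° with the vertical, i.e. θ = 90° − 31° = 59° to the horizontal. Measuring y along the incline from the free-surface line, vertical depth h = y·sinθ with sinθ = 0.857167.
The centroid of a semicircle lies 4r/(3π) = 0.594178 m from the diameter, here below the top edge, so y_c = 1.5 + 0.594178 = 2.09418 m and h_c = 2.09418 × 0.857167 = 1.79506 m.
A = πr²/2 = π × 1.4²/2 = 3.07876 m².
Resultant F = γ·h_c·A = 7.74009 × 1.79506 × 3.07876 = 42.7761 kN.
I_c = (π/8 − 8/(9π))·r⁴ = 0.109757 × 1.4⁴ = 0.421642 m⁴.
Centre of pressure: y_p = y_c + I_c/(y_c·A) = 2.09418 + 0.421642/(2.09418 × 3.07876) = 2.09418 + 0.0653964 = 2.15958 m along the plane.
Vertically, h_p = y_p·sinθ = 2.15958 × 0.857167 = 1.85112 m.

h_p = 1.851 m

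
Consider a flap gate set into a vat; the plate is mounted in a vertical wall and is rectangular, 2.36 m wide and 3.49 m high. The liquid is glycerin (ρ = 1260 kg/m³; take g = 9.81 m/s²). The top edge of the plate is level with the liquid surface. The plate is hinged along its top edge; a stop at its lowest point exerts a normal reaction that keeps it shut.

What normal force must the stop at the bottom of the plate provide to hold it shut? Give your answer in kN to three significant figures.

P ≈ 118 kN

γ = ρg = 1260 × 9.81 / 1000 = 12.3606 kN/m³.
The centroid lies 3.49/2 = 1.745 m below the top edge, so the centroid depth is h_c = 1.745 m.
A = 2.36 × 3.49 = 8.2364 m².
Resultant F = γ·h_c·A = 12.3606 × 1.745 × 8.2364 = 177.653 kN.
I_c = b·h³/12 = 2.36 × 3.49³/12 = 8.36001 m⁴.
Centre of pressure: y_p = y_c + I_c/(y_c·A) = 1.745 + 8.36001/(1.745 × 8.2364) = 1.745 + 0.581666 = 2.32667 m along the plane.
The resultant acts 1.745 + 0.581666 = 2.32667 m (along the plate) below the hinge at the top edge, so the moment about the hinge is M = F × 2.32667 = 177.653 × 2.32667 = 413.34 kN·m.
A normal force at the bottom, 3.49 m from the hinge, must supply this moment: P = 413.34/3.49 = 118.436 kN.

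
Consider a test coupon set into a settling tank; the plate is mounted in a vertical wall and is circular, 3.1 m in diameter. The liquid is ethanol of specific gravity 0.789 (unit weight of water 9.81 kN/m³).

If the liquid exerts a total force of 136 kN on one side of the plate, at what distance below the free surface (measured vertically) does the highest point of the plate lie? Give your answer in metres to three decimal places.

γ = 0.789 × 9.81 = 7.74009 kN/m³.
A = π(1.55)² = 7.54768 m².
From F = γ·h_c·A, the centroid depth is h_c = 136/(7.74009 × 7.54768) = 2.32798 m.
The centroid is at the centre, 1.55 m below the top of the plate, so the highest point sits at h_top = 2.32798 − 1.55 = 0.77798 m below the surface.

d_top ≈ 0.778 m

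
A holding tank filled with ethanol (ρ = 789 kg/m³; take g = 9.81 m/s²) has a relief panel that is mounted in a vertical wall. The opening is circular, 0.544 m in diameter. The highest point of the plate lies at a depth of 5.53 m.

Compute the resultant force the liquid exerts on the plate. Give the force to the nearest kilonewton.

F ≈ 10 kN

γ = ρg = 789 × 9.81 / 1000 = 7.74009 kN/m³.
The centroid is at the centre, 0.272 m below the top of the plate, so the centroid depth is h_c = 5.53 + 0.272 = 5.802 m.
A = π(0.272)² = 0.232428 m².
Resultant F = γ·h_c·A = 7.74009 × 5.802 × 0.232428 = 10.4379 kN.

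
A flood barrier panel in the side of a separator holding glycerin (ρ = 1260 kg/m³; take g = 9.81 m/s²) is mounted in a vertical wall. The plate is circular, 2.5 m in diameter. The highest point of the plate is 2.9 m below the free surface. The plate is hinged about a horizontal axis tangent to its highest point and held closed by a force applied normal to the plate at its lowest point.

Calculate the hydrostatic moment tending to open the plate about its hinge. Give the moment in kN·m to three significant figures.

γ = ρg = 1260 × 9.81 / 1000 = 12.3606 kN/m³.
The centroid is at the centre, 1.25 m below the top of the plate, so the centroid depth is h_c = 2.9 + 1.25 = 4.15 m.
A = π(1.25)² = 4.90874 m².
Resultant F = γ·h_c·A = 12.3606 × 4.15 × 4.90874 = 251.801 kN.
I_c = πr⁴/4 = π × 1.25⁴/4 = 1.91748 m⁴.
Centre of pressure: y_p = y_c + I_c/(y_c·A) = 4.15 + 1.91748/(4.15 × 4.90874) = 4.15 + 0.0941267 = 4.24413 m along the plane.
The resultant acts 1.25 + 0.0941267 = 1.34413 m (along the plate) below the hinge at the top edge, so the moment about the hinge is M = F × 1.34413 = 251.801 × 1.34413 = 338.453 kN·m.

M ≈ 338 kN·m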